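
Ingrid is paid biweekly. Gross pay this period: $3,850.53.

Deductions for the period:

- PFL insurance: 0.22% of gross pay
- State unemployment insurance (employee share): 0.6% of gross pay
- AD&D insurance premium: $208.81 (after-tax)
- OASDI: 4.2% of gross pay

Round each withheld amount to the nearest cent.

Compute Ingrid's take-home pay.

$3,448.43

OASDI: $3,850.53 × 0.042 = $161.72
State unemployment insurance (employee share): $3,850.53 × 0.006 = $23.10
PFL insurance: $3,850.53 × 0.0022 = $8.47
AD&D insurance premium: $208.81
Total deductions = $161.72 + $23.10 + $8.47 + $208.81 = $402.10
Net pay = $3,850.53 − $402.10 = $3,448.43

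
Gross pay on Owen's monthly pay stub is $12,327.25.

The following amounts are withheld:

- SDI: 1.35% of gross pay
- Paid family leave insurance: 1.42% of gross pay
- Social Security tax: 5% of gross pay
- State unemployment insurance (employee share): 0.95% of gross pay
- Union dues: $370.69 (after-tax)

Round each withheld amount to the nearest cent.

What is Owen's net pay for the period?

$10,881.62

Paid family leave insurance: $12,327.25 × 0.0142 = $175.05
State unemployment insurance (employee share): $12,327.25 × 0.0095 = $117.11
SDI: $12,327.25 × 0.0135 = $166.42
Social Security tax: $12,327.25 × 0.05 = $616.36
Union dues: $370.69
Total deductions = $175.05 + $117.11 + $166.42 + $616.36 + $370.69 = $1,445.63
Net pay = $12,327.25 − $1,445.63 = $10,881.62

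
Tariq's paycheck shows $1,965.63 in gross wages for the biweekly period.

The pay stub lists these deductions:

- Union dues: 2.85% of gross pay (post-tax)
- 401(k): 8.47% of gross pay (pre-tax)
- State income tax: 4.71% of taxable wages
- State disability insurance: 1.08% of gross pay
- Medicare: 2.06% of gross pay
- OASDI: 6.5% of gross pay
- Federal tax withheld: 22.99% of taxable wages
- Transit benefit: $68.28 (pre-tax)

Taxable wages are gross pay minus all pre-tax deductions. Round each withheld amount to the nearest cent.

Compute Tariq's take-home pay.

Transit benefit: $68.28
401(k): $1,965.63 × 0.0847 = $166.49
Pre-tax total = $68.28 + $166.49 = $234.77
Taxable wages = $1,965.63 − $234.77 = $1,730.86
State income tax: $1,730.86 × 0.0471 = $81.52
Federal tax withheld: $1,730.86 × 0.2299 = $397.92
Medicare: $1,965.63 × 0.0206 = $40.49
State disability insurance: $1,965.63 × 0.0108 = $21.23
OASDI: $1,965.63 × 0.065 = $127.77
Union dues: $1,965.63 × 0.0285 = $56.02
Total deductions = $68.28 + $166.49 + $81.52 + $397.92 + $40.49 + $21.23 + $127.77 + $56.02 = $959.72
Net pay = $1,965.63 − $959.72 = $1,005.91

$1,005.91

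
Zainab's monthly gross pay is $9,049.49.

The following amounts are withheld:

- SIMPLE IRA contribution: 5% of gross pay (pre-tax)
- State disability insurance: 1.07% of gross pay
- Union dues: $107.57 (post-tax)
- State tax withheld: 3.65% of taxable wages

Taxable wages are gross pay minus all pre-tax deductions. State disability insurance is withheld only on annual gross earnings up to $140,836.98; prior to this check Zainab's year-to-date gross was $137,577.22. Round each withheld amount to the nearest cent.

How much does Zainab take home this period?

$8,140.78

SIMPLE IRA contribution: $9,049.49 × 0.05 = $452.47
Taxable wages = $9,049.49 − $452.47 = $8,597.02
State tax withheld: $8,597.02 × 0.0365 = $313.79
State disability insurance: only $140,836.98 − $137,577.22 = $3,259.76 of this check is subject → $3,259.76 × 0.0107 = $34.88
Union dues: $107.57
Total deductions = $452.47 + $313.79 + $34.88 + $107.57 = $908.71
Net pay = $9,049.49 − $908.71 = $8,140.78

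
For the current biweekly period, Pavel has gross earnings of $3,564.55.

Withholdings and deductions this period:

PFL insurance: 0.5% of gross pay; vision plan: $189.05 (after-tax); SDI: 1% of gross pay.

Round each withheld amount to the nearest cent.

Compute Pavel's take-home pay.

$3,322.03

PFL insurance: $3,564.55 × 0.005 = $17.82
SDI: $3,564.55 × 0.01 = $35.65
Vision plan: $189.05
Total deductions = $17.82 + $35.65 + $189.05 = $242.52
Net pay = $3,564.55 − $242.52 = $3,322.03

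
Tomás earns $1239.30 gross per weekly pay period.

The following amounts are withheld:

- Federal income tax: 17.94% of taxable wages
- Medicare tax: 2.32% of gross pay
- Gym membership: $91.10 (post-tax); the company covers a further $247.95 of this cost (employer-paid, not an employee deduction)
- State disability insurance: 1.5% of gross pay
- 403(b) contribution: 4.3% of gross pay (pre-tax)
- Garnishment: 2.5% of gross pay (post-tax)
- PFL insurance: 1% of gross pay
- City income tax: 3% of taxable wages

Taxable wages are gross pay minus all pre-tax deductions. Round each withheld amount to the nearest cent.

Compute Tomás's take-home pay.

403(b) contribution: $1239.30 × 0.043 = $53.29
Taxable wages = $1239.30 − $53.29 = $1186.01
City income tax: $1186.01 × 0.03 = $35.58
Federal income tax: $1186.01 × 0.1794 = $212.77
State disability insurance: $1239.30 × 0.015 = $18.59
Medicare tax: $1239.30 × 0.0232 = $28.75
PFL insurance: $1239.30 × 0.01 = $12.39
Garnishment: $1239.30 × 0.025 = $30.98
Gym membership: $91.10
(Employer's $247.95 toward gym membership is not withheld from the employee.)
Total deductions = $53.29 + $35.58 + $212.77 + $18.59 + $28.75 + $12.39 + $30.98 + $91.10 = $483.45
Net pay = $1239.30 − $483.45 = $755.85

$755.85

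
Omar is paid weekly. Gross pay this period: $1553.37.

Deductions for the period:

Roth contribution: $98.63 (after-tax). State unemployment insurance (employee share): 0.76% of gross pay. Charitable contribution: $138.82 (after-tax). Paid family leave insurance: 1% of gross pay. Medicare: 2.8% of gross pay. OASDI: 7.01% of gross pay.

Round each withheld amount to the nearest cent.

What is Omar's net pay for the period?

$1136.20

Paid family leave insurance: $1553.37 × 0.01 = $15.53
Medicare: $1553.37 × 0.028 = $43.49
OASDI: $1553.37 × 0.0701 = $108.89
State unemployment insurance (employee share): $1553.37 × 0.0076 = $11.81
Roth contribution: $98.63
Charitable contribution: $138.82
Total deductions = $15.53 + $43.49 + $108.89 + $11.81 + $98.63 + $138.82 = $417.17
Net pay = $1553.37 − $417.17 = $1136.20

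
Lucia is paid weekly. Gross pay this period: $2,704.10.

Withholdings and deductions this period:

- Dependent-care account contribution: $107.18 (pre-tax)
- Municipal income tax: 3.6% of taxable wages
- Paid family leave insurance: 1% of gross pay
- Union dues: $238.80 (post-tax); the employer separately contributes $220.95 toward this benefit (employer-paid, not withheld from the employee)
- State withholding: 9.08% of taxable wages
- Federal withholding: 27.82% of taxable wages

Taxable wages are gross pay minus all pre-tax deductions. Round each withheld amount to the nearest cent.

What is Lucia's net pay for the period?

$1,279.33

Dependent-care account contribution: $107.18
Taxable wages = $2,704.10 − $107.18 = $2,596.92
Municipal income tax: $2,596.92 × 0.036 = $93.49
State withholding: $2,596.92 × 0.0908 = $235.80
Federal withholding: $2,596.92 × 0.2782 = $722.46
Paid family leave insurance: $2,704.10 × 0.01 = $27.04
Union dues: $238.80
(Employer's $220.95 toward union dues is not withheld from the employee.)
Total deductions = $107.18 + $93.49 + $235.80 + $722.46 + $27.04 + $238.80 = $1,424.77
Net pay = $2,704.10 − $1,424.77 = $1,279.33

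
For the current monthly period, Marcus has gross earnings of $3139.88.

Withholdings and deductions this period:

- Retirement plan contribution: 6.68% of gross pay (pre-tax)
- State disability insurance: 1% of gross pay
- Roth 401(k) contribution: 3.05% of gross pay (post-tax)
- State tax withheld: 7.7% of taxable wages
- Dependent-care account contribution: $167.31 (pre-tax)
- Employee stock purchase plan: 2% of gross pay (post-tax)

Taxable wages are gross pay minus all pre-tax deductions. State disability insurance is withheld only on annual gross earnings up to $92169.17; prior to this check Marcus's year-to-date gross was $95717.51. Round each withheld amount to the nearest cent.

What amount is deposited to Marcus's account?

Retirement plan contribution: $3139.88 × 0.0668 = $209.74
Dependent-care account contribution: $167.31
Pre-tax total = $209.74 + $167.31 = $377.05
Taxable wages = $3139.88 − $377.05 = $2762.83
State tax withheld: $2762.83 × 0.077 = $212.74
State disability insurance: annual cap $92169.17 already reached (YTD $95717.51), so $0.00
Roth 401(k) contribution: $3139.88 × 0.0305 = $95.77
Employee stock purchase plan: $3139.88 × 0.02 = $62.80
Total deductions = $209.74 + $167.31 + $212.74 + $0.00 + $95.77 + $62.80 = $748.36
Net pay = $3139.88 − $748.36 = $2391.52

$2391.52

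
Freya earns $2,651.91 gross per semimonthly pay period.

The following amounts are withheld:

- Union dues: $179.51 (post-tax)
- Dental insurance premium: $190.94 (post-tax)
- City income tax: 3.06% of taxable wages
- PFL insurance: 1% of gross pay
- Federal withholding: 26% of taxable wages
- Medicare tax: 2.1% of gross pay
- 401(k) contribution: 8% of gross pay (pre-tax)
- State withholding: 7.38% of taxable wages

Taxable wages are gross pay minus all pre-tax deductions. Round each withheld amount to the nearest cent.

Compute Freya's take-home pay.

401(k) contribution: $2,651.91 × 0.08 = $212.15
Taxable wages = $2,651.91 − $212.15 = $2,439.76
State withholding: $2,439.76 × 0.0738 = $180.05
Federal withholding: $2,439.76 × 0.26 = $634.34
City income tax: $2,439.76 × 0.0306 = $74.66
Medicare tax: $2,651.91 × 0.021 = $55.69
PFL insurance: $2,651.91 × 0.01 = $26.52
Union dues: $179.51
Dental insurance premium: $190.94
Total deductions = $212.15 + $180.05 + $634.34 + $74.66 + $55.69 + $26.52 + $179.51 + $190.94 = $1,553.86
Net pay = $2,651.91 − $1,553.86 = $1,098.05

$1,098.05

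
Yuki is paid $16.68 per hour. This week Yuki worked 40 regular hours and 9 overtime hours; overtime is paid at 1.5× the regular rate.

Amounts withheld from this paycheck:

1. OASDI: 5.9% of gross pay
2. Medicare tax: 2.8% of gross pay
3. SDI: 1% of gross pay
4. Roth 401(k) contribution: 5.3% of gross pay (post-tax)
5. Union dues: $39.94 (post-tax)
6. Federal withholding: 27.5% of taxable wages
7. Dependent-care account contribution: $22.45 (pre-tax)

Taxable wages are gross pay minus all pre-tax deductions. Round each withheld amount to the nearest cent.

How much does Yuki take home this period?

Regular pay: 40 × $16.68 = $667.20
Overtime pay: 9 × $16.68 × 1.5 = $225.18
Gross pay = $667.20 + $225.18 = $892.38
Dependent-care account contribution: $22.45
Taxable wages = $892.38 − $22.45 = $869.93
Federal withholding: $869.93 × 0.275 = $239.23
OASDI: $892.38 × 0.059 = $52.65
SDI: $892.38 × 0.01 = $8.92
Medicare tax: $892.38 × 0.028 = $24.99
Roth 401(k) contribution: $892.38 × 0.053 = $47.30
Union dues: $39.94
Total deductions = $22.45 + $239.23 + $52.65 + $8.92 + $24.99 + $47.30 + $39.94 = $435.48
Net pay = $892.38 − $435.48 = $456.90

$456.90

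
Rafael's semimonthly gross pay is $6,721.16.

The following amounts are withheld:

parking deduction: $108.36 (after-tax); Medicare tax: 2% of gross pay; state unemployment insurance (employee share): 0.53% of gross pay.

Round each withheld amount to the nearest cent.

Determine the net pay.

$6,442.76

Medicare tax: $6,721.16 × 0.02 = $134.42
State unemployment insurance (employee share): $6,721.16 × 0.0053 = $35.62
Parking deduction: $108.36
Total deductions = $134.42 + $35.62 + $108.36 = $278.40
Net pay = $6,721.16 − $278.40 = $6,442.76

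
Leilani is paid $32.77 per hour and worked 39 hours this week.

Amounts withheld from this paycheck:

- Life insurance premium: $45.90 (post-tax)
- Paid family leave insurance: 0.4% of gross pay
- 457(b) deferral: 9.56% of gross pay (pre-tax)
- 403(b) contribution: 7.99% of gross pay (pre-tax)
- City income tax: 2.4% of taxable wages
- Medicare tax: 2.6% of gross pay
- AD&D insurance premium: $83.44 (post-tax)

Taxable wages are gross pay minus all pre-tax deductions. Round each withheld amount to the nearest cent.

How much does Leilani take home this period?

$860.77

Gross pay: 39 × $32.77 = $1,278.03
457(b) deferral: $1,278.03 × 0.0956 = $122.18
403(b) contribution: $1,278.03 × 0.0799 = $102.11
Pre-tax total = $122.18 + $102.11 = $224.29
Taxable wages = $1,278.03 − $224.29 = $1,053.74
City income tax: $1,053.74 × 0.024 = $25.29
Medicare tax: $1,278.03 × 0.026 = $33.23
Paid family leave insurance: $1,278.03 × 0.004 = $5.11
Life insurance premium: $45.90
AD&D insurance premium: $83.44
Total deductions = $122.18 + $102.11 + $25.29 + $33.23 + $5.11 + $45.90 + $83.44 = $417.26
Net pay = $1,278.03 − $417.26 = $860.77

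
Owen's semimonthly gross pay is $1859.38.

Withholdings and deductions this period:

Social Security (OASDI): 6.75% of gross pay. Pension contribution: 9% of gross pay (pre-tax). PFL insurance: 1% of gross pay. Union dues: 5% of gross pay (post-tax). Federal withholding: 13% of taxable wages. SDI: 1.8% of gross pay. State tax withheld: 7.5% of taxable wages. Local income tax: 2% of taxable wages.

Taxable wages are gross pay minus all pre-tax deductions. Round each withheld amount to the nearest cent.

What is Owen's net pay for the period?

$1040.79

Pension contribution: $1859.38 × 0.09 = $167.34
Taxable wages = $1859.38 − $167.34 = $1692.04
State tax withheld: $1692.04 × 0.075 = $126.90
Federal withholding: $1692.04 × 0.13 = $219.97
Local income tax: $1692.04 × 0.02 = $33.84
PFL insurance: $1859.38 × 0.01 = $18.59
SDI: $1859.38 × 0.018 = $33.47
Social Security (OASDI): $1859.38 × 0.0675 = $125.51
Union dues: $1859.38 × 0.05 = $92.97
Total deductions = $167.34 + $126.90 + $219.97 + $33.84 + $18.59 + $33.47 + $125.51 + $92.97 = $818.59
Net pay = $1859.38 − $818.59 = $1040.79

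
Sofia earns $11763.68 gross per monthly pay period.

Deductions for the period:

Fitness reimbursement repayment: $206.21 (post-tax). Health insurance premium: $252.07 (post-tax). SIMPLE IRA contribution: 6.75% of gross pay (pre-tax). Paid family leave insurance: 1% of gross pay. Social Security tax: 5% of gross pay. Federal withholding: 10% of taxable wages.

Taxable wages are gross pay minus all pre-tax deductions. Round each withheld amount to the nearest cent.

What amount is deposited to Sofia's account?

SIMPLE IRA contribution: $11763.68 × 0.0675 = $794.05
Taxable wages = $11763.68 − $794.05 = $10969.63
Federal withholding: $10969.63 × 0.1 = $1096.96
Paid family leave insurance: $11763.68 × 0.01 = $117.64
Social Security tax: $11763.68 × 0.05 = $588.18
Health insurance premium: $252.07
Fitness reimbursement repayment: $206.21
Total deductions = $794.05 + $1096.96 + $117.64 + $588.18 + $252.07 + $206.21 = $3055.11
Net pay = $11763.68 − $3055.11 = $8708.57

$8708.57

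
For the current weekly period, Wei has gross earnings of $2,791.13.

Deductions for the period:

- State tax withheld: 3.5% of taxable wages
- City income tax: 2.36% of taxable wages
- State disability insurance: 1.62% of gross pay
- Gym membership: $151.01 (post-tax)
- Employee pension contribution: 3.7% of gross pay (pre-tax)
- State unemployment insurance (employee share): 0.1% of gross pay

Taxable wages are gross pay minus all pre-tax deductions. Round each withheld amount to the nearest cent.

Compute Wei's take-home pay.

$2,331.33

Employee pension contribution: $2,791.13 × 0.037 = $103.27
Taxable wages = $2,791.13 − $103.27 = $2,687.86
City income tax: $2,687.86 × 0.0236 = $63.43
State tax withheld: $2,687.86 × 0.035 = $94.08
State unemployment insurance (employee share): $2,791.13 × 0.001 = $2.79
State disability insurance: $2,791.13 × 0.0162 = $45.22
Gym membership: $151.01
Total deductions = $103.27 + $63.43 + $94.08 + $2.79 + $45.22 + $151.01 = $459.80
Net pay = $2,791.13 − $459.80 = $2,331.33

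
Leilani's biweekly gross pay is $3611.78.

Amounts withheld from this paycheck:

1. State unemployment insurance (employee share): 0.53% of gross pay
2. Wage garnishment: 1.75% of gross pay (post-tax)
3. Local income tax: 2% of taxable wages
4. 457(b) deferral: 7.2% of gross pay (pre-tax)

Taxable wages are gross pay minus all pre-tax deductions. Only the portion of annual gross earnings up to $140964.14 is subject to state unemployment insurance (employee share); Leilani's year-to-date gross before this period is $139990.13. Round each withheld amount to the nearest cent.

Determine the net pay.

457(b) deferral: $3611.78 × 0.072 = $260.05
Taxable wages = $3611.78 − $260.05 = $3351.73
Local income tax: $3351.73 × 0.02 = $67.03
State unemployment insurance (employee share): only $140964.14 − $139990.13 = $974.01 of this check is subject → $974.01 × 0.0053 = $5.16
Wage garnishment: $3611.78 × 0.0175 = $63.21
Total deductions = $260.05 + $67.03 + $5.16 + $63.21 = $395.45
Net pay = $3611.78 − $395.45 = $3216.33

$3216.33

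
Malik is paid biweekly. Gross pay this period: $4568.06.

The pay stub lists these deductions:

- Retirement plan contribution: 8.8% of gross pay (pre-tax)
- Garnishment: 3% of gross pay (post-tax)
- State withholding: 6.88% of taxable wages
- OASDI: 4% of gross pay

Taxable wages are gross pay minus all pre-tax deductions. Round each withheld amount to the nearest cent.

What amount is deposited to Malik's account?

Retirement plan contribution: $4568.06 × 0.088 = $401.99
Taxable wages = $4568.06 − $401.99 = $4166.07
State withholding: $4166.07 × 0.0688 = $286.63
OASDI: $4568.06 × 0.04 = $182.72
Garnishment: $4568.06 × 0.03 = $137.04
Total deductions = $401.99 + $286.63 + $182.72 + $137.04 = $1008.38
Net pay = $4568.06 − $1008.38 = $3559.68

$3559.68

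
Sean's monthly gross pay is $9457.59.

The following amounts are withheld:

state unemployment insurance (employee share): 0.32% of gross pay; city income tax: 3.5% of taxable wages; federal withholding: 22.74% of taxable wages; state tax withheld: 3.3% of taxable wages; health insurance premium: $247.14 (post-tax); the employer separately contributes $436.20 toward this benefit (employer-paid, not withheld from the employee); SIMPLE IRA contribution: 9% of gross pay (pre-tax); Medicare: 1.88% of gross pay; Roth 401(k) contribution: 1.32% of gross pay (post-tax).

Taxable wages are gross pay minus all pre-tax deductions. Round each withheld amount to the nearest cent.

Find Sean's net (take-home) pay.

$5484.04

SIMPLE IRA contribution: $9457.59 × 0.09 = $851.18
Taxable wages = $9457.59 − $851.18 = $8606.41
State tax withheld: $8606.41 × 0.033 = $284.01
City income tax: $8606.41 × 0.035 = $301.22
Federal withholding: $8606.41 × 0.2274 = $1957.10
Medicare: $9457.59 × 0.0188 = $177.80
State unemployment insurance (employee share): $9457.59 × 0.0032 = $30.26
Roth 401(k) contribution: $9457.59 × 0.0132 = $124.84
Health insurance premium: $247.14
(Employer's $436.20 toward health insurance premium is not withheld from the employee.)
Total deductions = $851.18 + $284.01 + $301.22 + $1957.10 + $177.80 + $30.26 + $124.84 + $247.14 = $3973.55
Net pay = $9457.59 − $3973.55 = $5484.04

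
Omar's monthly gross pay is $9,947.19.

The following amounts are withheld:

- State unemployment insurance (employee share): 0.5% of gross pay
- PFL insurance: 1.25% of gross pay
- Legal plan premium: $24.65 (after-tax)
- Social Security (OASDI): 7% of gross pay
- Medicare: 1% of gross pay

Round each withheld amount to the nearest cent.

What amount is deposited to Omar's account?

$8,952.69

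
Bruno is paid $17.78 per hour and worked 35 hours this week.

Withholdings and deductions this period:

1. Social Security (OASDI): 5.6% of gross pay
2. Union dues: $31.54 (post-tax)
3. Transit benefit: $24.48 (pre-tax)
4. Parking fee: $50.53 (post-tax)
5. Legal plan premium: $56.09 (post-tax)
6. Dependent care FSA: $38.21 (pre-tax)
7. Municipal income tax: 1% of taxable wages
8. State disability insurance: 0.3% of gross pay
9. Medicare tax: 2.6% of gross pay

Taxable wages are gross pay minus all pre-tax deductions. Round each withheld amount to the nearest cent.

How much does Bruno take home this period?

Gross pay: 35 × $17.78 = $622.30
Dependent care FSA: $38.21
Transit benefit: $24.48
Pre-tax total = $38.21 + $24.48 = $62.69
Taxable wages = $622.30 − $62.69 = $559.61
Municipal income tax: $559.61 × 0.01 = $5.60
Medicare tax: $622.30 × 0.026 = $16.18
State disability insurance: $622.30 × 0.003 = $1.87
Social Security (OASDI): $622.30 × 0.056 = $34.85
Parking fee: $50.53
Legal plan premium: $56.09
Union dues: $31.54
Total deductions = $38.21 + $24.48 + $5.60 + $16.18 + $1.87 + $34.85 + $50.53 + $56.09 + $31.54 = $259.35
Net pay = $622.30 − $259.35 = $362.95

$362.95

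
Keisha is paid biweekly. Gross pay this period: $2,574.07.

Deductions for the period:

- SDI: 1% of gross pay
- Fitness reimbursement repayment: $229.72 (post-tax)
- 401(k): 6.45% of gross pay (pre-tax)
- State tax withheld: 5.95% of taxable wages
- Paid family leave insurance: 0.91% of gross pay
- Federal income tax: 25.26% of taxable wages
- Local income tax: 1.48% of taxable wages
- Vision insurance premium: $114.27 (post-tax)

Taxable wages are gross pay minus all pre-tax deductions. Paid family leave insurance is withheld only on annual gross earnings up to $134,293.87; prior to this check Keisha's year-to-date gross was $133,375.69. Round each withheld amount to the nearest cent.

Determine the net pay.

401(k): $2,574.07 × 0.0645 = $166.03
Taxable wages = $2,574.07 − $166.03 = $2,408.04
Local income tax: $2,408.04 × 0.0148 = $35.64
State tax withheld: $2,408.04 × 0.0595 = $143.28
Federal income tax: $2,408.04 × 0.2526 = $608.27
SDI: $2,574.07 × 0.01 = $25.74
Paid family leave insurance: only $134,293.87 − $133,375.69 = $918.18 of this check is subject → $918.18 × 0.0091 = $8.36
Fitness reimbursement repayment: $229.72
Vision insurance premium: $114.27
Total deductions = $166.03 + $35.64 + $143.28 + $608.27 + $25.74 + $8.36 + $229.72 + $114.27 = $1,331.31
Net pay = $2,574.07 − $1,331.31 = $1,242.76

$1,242.76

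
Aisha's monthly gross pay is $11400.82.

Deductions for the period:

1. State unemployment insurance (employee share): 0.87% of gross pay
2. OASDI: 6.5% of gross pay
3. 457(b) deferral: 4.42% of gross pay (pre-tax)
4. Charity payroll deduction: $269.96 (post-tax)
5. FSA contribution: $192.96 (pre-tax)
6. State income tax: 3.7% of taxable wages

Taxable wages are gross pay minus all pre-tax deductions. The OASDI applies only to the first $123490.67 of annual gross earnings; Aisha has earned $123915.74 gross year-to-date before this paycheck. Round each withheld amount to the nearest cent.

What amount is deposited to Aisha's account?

$9938.74

FSA contribution: $192.96
457(b) deferral: $11400.82 × 0.0442 = $503.92
Pre-tax total = $192.96 + $503.92 = $696.88
Taxable wages = $11400.82 − $696.88 = $10703.94
State income tax: $10703.94 × 0.037 = $396.05
State unemployment insurance (employee share): $11400.82 × 0.0087 = $99.19
OASDI: annual cap $123490.67 already reached (YTD $123915.74), so $0.00
Charity payroll deduction: $269.96
Total deductions = $192.96 + $503.92 + $396.05 + $99.19 + $0.00 + $269.96 = $1462.08
Net pay = $11400.82 − $1462.08 = $9938.74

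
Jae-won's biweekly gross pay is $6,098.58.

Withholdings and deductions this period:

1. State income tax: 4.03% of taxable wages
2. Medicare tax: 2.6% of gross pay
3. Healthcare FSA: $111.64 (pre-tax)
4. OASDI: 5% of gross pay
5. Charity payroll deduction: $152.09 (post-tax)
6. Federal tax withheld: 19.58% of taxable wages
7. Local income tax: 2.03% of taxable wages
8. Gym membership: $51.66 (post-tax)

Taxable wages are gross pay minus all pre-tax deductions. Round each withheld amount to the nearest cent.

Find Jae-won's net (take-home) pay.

$3,784.66

Healthcare FSA: $111.64
Taxable wages = $6,098.58 − $111.64 = $5,986.94
Federal tax withheld: $5,986.94 × 0.1958 = $1,172.24
State income tax: $5,986.94 × 0.0403 = $241.27
Local income tax: $5,986.94 × 0.0203 = $121.53
Medicare tax: $6,098.58 × 0.026 = $158.56
OASDI: $6,098.58 × 0.05 = $304.93
Gym membership: $51.66
Charity payroll deduction: $152.09
Total deductions = $111.64 + $1,172.24 + $241.27 + $121.53 + $158.56 + $304.93 + $51.66 + $152.09 = $2,313.92
Net pay = $6,098.58 − $2,313.92 = $3,784.66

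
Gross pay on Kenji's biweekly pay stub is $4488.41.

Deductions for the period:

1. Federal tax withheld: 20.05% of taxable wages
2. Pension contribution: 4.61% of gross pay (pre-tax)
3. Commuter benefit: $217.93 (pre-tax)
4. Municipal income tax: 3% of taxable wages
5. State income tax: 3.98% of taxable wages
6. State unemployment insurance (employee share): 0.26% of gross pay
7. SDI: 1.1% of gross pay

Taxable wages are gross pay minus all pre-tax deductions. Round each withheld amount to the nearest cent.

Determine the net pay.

Pension contribution: $4488.41 × 0.0461 = $206.92
Commuter benefit: $217.93
Pre-tax total = $206.92 + $217.93 = $424.85
Taxable wages = $4488.41 − $424.85 = $4063.56
State income tax: $4063.56 × 0.0398 = $161.73
Municipal income tax: $4063.56 × 0.03 = $121.91
Federal tax withheld: $4063.56 × 0.2005 = $814.74
SDI: $4488.41 × 0.011 = $49.37
State unemployment insurance (employee share): $4488.41 × 0.0026 = $11.67
Total deductions = $206.92 + $217.93 + $161.73 + $121.91 + $814.74 + $49.37 + $11.67 = $1584.27
Net pay = $4488.41 − $1584.27 = $2904.14

$2904.14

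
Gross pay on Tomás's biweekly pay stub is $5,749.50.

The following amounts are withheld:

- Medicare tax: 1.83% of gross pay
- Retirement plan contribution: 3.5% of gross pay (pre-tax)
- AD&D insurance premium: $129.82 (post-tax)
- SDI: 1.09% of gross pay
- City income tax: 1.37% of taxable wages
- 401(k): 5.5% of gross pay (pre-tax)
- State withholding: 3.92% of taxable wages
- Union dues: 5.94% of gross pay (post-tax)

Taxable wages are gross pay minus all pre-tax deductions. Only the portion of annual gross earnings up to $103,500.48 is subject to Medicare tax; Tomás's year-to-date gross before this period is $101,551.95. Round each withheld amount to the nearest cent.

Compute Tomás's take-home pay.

$4,385.60

Retirement plan contribution: $5,749.50 × 0.035 = $201.23
401(k): $5,749.50 × 0.055 = $316.22
Pre-tax total = $201.23 + $316.22 = $517.45
Taxable wages = $5,749.50 − $517.45 = $5,232.05
City income tax: $5,232.05 × 0.0137 = $71.68
State withholding: $5,232.05 × 0.0392 = $205.10
Medicare tax: only $103,500.48 − $101,551.95 = $1,948.53 of this check is subject → $1,948.53 × 0.0183 = $35.66
SDI: $5,749.50 × 0.0109 = $62.67
AD&D insurance premium: $129.82
Union dues: $5,749.50 × 0.0594 = $341.52
Total deductions = $201.23 + $316.22 + $71.68 + $205.10 + $35.66 + $62.67 + $129.82 + $341.52 = $1,363.90
Net pay = $5,749.50 − $1,363.90 = $4,385.60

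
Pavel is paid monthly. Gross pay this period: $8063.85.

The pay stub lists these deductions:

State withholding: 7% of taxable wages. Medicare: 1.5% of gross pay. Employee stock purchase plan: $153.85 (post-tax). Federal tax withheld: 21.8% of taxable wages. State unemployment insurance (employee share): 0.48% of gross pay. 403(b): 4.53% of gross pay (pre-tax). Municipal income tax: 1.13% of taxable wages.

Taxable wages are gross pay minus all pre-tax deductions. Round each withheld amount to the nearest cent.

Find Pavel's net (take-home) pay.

$5080.86

403(b): $8063.85 × 0.0453 = $365.29
Taxable wages = $8063.85 − $365.29 = $7698.56
State withholding: $7698.56 × 0.07 = $538.90
Federal tax withheld: $7698.56 × 0.218 = $1678.29
Municipal income tax: $7698.56 × 0.0113 = $86.99
State unemployment insurance (employee share): $8063.85 × 0.0048 = $38.71
Medicare: $8063.85 × 0.015 = $120.96
Employee stock purchase plan: $153.85
Total deductions = $365.29 + $538.90 + $1678.29 + $86.99 + $38.71 + $120.96 + $153.85 = $2982.99
Net pay = $8063.85 − $2982.99 = $5080.86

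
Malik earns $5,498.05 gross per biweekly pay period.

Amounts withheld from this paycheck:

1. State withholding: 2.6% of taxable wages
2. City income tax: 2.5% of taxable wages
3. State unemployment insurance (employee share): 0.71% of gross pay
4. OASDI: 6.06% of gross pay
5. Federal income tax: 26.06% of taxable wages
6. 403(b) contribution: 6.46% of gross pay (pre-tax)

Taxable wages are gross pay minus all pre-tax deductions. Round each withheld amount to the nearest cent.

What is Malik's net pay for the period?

$3,168.15

403(b) contribution: $5,498.05 × 0.0646 = $355.17
Taxable wages = $5,498.05 − $355.17 = $5,142.88
City income tax: $5,142.88 × 0.025 = $128.57
State withholding: $5,142.88 × 0.026 = $133.71
Federal income tax: $5,142.88 × 0.2606 = $1,340.23
OASDI: $5,498.05 × 0.0606 = $333.18
State unemployment insurance (employee share): $5,498.05 × 0.0071 = $39.04
Total deductions = $355.17 + $128.57 + $133.71 + $1,340.23 + $333.18 + $39.04 = $2,329.90
Net pay = $5,498.05 − $2,329.90 = $3,168.15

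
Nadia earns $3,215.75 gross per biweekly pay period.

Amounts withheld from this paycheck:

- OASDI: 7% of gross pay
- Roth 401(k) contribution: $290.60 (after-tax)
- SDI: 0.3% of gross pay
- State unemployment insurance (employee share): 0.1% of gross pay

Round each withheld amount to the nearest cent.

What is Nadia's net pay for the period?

$2,687.18

State unemployment insurance (employee share): $3,215.75 × 0.001 = $3.22
SDI: $3,215.75 × 0.003 = $9.65
OASDI: $3,215.75 × 0.07 = $225.10
Roth 401(k) contribution: $290.60
Total deductions = $3.22 + $9.65 + $225.10 + $290.60 = $528.57
Net pay = $3,215.75 − $528.57 = $2,687.18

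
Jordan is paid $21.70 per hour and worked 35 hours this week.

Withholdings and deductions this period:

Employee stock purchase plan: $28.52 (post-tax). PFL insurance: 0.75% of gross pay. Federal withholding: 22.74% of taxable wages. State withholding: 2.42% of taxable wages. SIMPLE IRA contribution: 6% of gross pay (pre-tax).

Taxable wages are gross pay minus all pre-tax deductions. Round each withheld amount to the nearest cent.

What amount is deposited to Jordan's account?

$500.08

Gross pay: 35 × $21.70 = $759.50
SIMPLE IRA contribution: $759.50 × 0.06 = $45.57
Taxable wages = $759.50 − $45.57 = $713.93
State withholding: $713.93 × 0.0242 = $17.28
Federal withholding: $713.93 × 0.2274 = $162.35
PFL insurance: $759.50 × 0.0075 = $5.70
Employee stock purchase plan: $28.52
Total deductions = $45.57 + $17.28 + $162.35 + $5.70 + $28.52 = $259.42
Net pay = $759.50 − $259.42 = $500.08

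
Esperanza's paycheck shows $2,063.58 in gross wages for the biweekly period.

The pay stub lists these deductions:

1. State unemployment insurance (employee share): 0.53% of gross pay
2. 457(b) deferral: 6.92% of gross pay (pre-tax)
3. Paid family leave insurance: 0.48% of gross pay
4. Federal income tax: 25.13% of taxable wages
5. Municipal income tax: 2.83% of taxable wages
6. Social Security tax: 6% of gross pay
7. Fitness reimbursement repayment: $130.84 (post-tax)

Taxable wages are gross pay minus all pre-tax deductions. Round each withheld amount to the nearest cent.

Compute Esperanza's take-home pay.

457(b) deferral: $2,063.58 × 0.0692 = $142.80
Taxable wages = $2,063.58 − $142.80 = $1,920.78
Federal income tax: $1,920.78 × 0.2513 = $482.69
Municipal income tax: $1,920.78 × 0.0283 = $54.36
Social Security tax: $2,063.58 × 0.06 = $123.81
State unemployment insurance (employee share): $2,063.58 × 0.0053 = $10.94
Paid family leave insurance: $2,063.58 × 0.0048 = $9.91
Fitness reimbursement repayment: $130.84
Total deductions = $142.80 + $482.69 + $54.36 + $123.81 + $10.94 + $9.91 + $130.84 = $955.35
Net pay = $2,063.58 − $955.35 = $1,108.23

$1,108.23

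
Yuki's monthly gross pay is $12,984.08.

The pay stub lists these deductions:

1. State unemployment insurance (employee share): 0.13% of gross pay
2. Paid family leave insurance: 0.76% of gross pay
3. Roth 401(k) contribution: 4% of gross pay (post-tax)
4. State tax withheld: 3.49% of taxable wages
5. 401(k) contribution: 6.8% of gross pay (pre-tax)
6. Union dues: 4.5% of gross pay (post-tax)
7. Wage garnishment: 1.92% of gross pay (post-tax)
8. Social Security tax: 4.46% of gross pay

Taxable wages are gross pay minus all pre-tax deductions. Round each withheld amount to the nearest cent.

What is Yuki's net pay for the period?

401(k) contribution: $12,984.08 × 0.068 = $882.92
Taxable wages = $12,984.08 − $882.92 = $12,101.16
State tax withheld: $12,101.16 × 0.0349 = $422.33
State unemployment insurance (employee share): $12,984.08 × 0.0013 = $16.88
Paid family leave insurance: $12,984.08 × 0.0076 = $98.68
Social Security tax: $12,984.08 × 0.0446 = $579.09
Wage garnishment: $12,984.08 × 0.0192 = $249.29
Union dues: $12,984.08 × 0.045 = $584.28
Roth 401(k) contribution: $12,984.08 × 0.04 = $519.36
Total deductions = $882.92 + $422.33 + $16.88 + $98.68 + $579.09 + $249.29 + $584.28 + $519.36 = $3,352.83
Net pay = $12,984.08 − $3,352.83 = $9,631.25

$9,631.25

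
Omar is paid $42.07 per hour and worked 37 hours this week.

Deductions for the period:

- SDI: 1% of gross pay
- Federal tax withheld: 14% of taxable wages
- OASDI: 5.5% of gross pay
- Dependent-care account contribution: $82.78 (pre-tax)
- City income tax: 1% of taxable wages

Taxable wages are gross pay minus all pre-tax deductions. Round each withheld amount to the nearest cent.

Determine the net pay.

Gross pay: 37 × $42.07 = $1,556.59
Dependent-care account contribution: $82.78
Taxable wages = $1,556.59 − $82.78 = $1,473.81
City income tax: $1,473.81 × 0.01 = $14.74
Federal tax withheld: $1,473.81 × 0.14 = $206.33
OASDI: $1,556.59 × 0.055 = $85.61
SDI: $1,556.59 × 0.01 = $15.57
Total deductions = $82.78 + $14.74 + $206.33 + $85.61 + $15.57 = $405.03
Net pay = $1,556.59 − $405.03 = $1,151.56

$1,151.56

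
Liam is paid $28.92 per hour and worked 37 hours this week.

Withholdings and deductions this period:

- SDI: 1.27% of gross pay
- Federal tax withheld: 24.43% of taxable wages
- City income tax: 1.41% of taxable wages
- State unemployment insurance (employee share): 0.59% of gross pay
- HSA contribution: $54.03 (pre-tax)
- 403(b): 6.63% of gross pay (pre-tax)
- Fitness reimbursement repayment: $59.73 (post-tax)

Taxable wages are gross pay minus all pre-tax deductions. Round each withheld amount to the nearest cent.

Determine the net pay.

$621.23

Gross pay: 37 × $28.92 = $1,070.04
HSA contribution: $54.03
403(b): $1,070.04 × 0.0663 = $70.94
Pre-tax total = $54.03 + $70.94 = $124.97
Taxable wages = $1,070.04 − $124.97 = $945.07
Federal tax withheld: $945.07 × 0.2443 = $230.88
City income tax: $945.07 × 0.0141 = $13.33
SDI: $1,070.04 × 0.0127 = $13.59
State unemployment insurance (employee share): $1,070.04 × 0.0059 = $6.31
Fitness reimbursement repayment: $59.73
Total deductions = $54.03 + $70.94 + $230.88 + $13.33 + $13.59 + $6.31 + $59.73 = $448.81
Net pay = $1,070.04 − $448.81 = $621.23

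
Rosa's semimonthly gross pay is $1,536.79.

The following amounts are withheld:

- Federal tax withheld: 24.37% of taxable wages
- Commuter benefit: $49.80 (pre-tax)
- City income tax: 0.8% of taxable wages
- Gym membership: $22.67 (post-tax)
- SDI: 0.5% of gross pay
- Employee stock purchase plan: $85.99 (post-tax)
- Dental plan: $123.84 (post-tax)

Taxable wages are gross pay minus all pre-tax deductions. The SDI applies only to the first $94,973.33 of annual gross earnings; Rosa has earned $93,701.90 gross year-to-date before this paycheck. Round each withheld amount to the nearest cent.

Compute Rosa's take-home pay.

$873.85

Commuter benefit: $49.80
Taxable wages = $1,536.79 − $49.80 = $1,486.99
Federal tax withheld: $1,486.99 × 0.2437 = $362.38
City income tax: $1,486.99 × 0.008 = $11.90
SDI: only $94,973.33 − $93,701.90 = $1,271.43 of this check is subject → $1,271.43 × 0.005 = $6.36
Dental plan: $123.84
Gym membership: $22.67
Employee stock purchase plan: $85.99
Total deductions = $49.80 + $362.38 + $11.90 + $6.36 + $123.84 + $22.67 + $85.99 = $662.94
Net pay = $1,536.79 − $662.94 = $873.85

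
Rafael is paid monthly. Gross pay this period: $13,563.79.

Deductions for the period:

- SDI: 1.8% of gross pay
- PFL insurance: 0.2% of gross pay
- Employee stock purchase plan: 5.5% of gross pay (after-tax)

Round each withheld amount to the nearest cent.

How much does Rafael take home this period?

PFL insurance: $13,563.79 × 0.002 = $27.13
SDI: $13,563.79 × 0.018 = $244.15
Employee stock purchase plan: $13,563.79 × 0.055 = $746.01
Total deductions = $27.13 + $244.15 + $746.01 = $1,017.29
Net pay = $13,563.79 − $1,017.29 = $12,546.50

$12,546.50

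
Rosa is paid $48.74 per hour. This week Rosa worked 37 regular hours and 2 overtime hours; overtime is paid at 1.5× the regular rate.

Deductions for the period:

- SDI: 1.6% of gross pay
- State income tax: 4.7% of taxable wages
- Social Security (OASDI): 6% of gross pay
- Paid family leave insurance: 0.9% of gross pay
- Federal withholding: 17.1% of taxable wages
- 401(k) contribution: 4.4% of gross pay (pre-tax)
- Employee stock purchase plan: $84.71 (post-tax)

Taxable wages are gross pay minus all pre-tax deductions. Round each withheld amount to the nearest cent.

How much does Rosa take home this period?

Regular pay: 37 × $48.74 = $1,803.38
Overtime pay: 2 × $48.74 × 1.5 = $146.22
Gross pay = $1,803.38 + $146.22 = $1,949.60
401(k) contribution: $1,949.60 × 0.044 = $85.78
Taxable wages = $1,949.60 − $85.78 = $1,863.82
Federal withholding: $1,863.82 × 0.171 = $318.71
State income tax: $1,863.82 × 0.047 = $87.60
Paid family leave insurance: $1,949.60 × 0.009 = $17.55
Social Security (OASDI): $1,949.60 × 0.06 = $116.98
SDI: $1,949.60 × 0.016 = $31.19
Employee stock purchase plan: $84.71
Total deductions = $85.78 + $318.71 + $87.60 + $17.55 + $116.98 + $31.19 + $84.71 = $742.52
Net pay = $1,949.60 − $742.52 = $1,207.08

$1,207.08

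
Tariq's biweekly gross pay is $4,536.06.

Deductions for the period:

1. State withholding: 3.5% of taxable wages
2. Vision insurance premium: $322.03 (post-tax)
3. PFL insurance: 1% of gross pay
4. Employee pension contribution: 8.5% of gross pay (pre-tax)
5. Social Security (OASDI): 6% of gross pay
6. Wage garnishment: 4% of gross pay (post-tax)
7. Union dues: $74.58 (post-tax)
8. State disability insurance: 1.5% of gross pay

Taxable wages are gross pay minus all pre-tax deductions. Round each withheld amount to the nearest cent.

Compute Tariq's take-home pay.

$3,041.61

Employee pension contribution: $4,536.06 × 0.085 = $385.57
Taxable wages = $4,536.06 − $385.57 = $4,150.49
State withholding: $4,150.49 × 0.035 = $145.27
PFL insurance: $4,536.06 × 0.01 = $45.36
Social Security (OASDI): $4,536.06 × 0.06 = $272.16
State disability insurance: $4,536.06 × 0.015 = $68.04
Vision insurance premium: $322.03
Wage garnishment: $4,536.06 × 0.04 = $181.44
Union dues: $74.58
Total deductions = $385.57 + $145.27 + $45.36 + $272.16 + $68.04 + $322.03 + $181.44 + $74.58 = $1,494.45
Net pay = $4,536.06 − $1,494.45 = $3,041.61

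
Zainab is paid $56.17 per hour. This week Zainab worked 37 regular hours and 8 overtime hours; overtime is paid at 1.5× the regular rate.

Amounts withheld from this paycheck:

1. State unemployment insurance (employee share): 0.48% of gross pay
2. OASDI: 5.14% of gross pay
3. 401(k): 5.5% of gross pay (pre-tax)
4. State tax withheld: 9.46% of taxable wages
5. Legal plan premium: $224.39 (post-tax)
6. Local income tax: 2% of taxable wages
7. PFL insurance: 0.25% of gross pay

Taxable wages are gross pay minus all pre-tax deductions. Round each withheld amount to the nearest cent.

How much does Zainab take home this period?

Regular pay: 37 × $56.17 = $2078.29
Overtime pay: 8 × $56.17 × 1.5 = $674.04
Gross pay = $2078.29 + $674.04 = $2752.33
401(k): $2752.33 × 0.055 = $151.38
Taxable wages = $2752.33 − $151.38 = $2600.95
Local income tax: $2600.95 × 0.02 = $52.02
State tax withheld: $2600.95 × 0.0946 = $246.05
PFL insurance: $2752.33 × 0.0025 = $6.88
OASDI: $2752.33 × 0.0514 = $141.47
State unemployment insurance (employee share): $2752.33 × 0.0048 = $13.21
Legal plan premium: $224.39
Total deductions = $151.38 + $52.02 + $246.05 + $6.88 + $141.47 + $13.21 + $224.39 = $835.40
Net pay = $2752.33 − $835.40 = $1916.93

$1916.93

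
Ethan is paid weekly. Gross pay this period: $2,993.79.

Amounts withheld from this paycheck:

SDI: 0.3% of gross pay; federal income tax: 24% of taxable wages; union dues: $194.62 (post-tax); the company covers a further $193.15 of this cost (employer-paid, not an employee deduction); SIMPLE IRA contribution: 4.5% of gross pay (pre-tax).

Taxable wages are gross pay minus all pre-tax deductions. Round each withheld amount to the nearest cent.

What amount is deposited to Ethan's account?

$1,969.29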